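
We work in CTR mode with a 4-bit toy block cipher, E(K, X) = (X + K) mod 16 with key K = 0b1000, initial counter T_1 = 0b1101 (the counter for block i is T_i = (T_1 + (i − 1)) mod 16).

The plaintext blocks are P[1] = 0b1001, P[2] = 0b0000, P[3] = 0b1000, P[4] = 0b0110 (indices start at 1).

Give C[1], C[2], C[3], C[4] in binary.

C[1] = 0b1100, C[2] = 0b0110, C[3] = 0b1111, C[4] = 0b1110

CTR encryption: S_i = E(K, T_i) where T_i is the counter for block i; C_i = P_i ⊕ S_i.
C[1]: T = 0b1101, S = E(K, T) = 0b0101; 0b1001 ⊕ 0b0101 = 0b1100.
C[2]: T = 0b1110, S = E(K, T) = 0b0110; 0b0000 ⊕ 0b0110 = 0b0110.
C[3]: T = 0b1111, S = E(K, T) = 0b0111; 0b1000 ⊕ 0b0111 = 0b1111.
C[4]: T = 0b0000, S = E(K, T) = 0b1000; 0b0110 ⊕ 0b1000 = 0b1110.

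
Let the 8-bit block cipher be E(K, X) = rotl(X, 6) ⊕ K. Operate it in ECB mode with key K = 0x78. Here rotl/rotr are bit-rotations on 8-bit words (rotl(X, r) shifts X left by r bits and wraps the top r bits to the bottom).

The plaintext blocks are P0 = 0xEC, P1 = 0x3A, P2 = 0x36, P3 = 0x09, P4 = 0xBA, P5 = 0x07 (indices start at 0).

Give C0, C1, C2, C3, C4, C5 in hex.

C0 = 0x43, C1 = 0xF6, C2 = 0xF5, C3 = 0x3A, C4 = 0xD6, C5 = 0xB9

ECB encryption: C_i = E(K, P_i).
C0: E(K, 0xEC) = 0x43.
C1: E(K, 0x3A) = 0xF6.
C2: E(K, 0x36) = 0xF5.
C3: E(K, 0x09) = 0x3A.
C4: E(K, 0xBA) = 0xD6.
C5: E(K, 0x07) = 0xB9.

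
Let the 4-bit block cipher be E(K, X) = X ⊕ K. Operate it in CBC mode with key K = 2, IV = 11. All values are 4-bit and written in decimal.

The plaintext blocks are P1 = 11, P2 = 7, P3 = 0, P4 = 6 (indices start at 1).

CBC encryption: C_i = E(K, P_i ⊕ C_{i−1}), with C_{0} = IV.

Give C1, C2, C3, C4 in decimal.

C1: P1 ⊕ 11 = 0; E(K, 0) = 2.
C2: P2 ⊕ 2 = 5; E(K, 5) = 7.
C3: P3 ⊕ 7 = 7; E(K, 7) = 5.
C4: P4 ⊕ 5 = 3; E(K, 3) = 1.

C1 = 2, C2 = 7, C3 = 5, C4 = 1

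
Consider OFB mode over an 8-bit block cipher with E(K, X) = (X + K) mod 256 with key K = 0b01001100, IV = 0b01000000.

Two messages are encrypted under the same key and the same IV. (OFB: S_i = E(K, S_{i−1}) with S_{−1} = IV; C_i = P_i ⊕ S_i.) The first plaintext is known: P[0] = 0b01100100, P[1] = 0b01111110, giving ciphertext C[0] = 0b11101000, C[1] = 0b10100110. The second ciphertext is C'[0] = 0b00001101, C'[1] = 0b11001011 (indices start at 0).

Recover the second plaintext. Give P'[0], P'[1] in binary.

In OFB with a reused IV, both messages share the same keystream S_i, so C_i ⊕ C'_i = P_i ⊕ P'_i and thus P'_i = P_i ⊕ C_i ⊕ C'_i.
P'[0]: 0b01100100 ⊕ 0b11101000 ⊕ 0b00001101 = 0b10000001.
P'[1]: 0b01111110 ⊕ 0b10100110 ⊕ 0b11001011 = 0b00010011.

P'[0] = 0b10000001, P'[1] = 0b00010011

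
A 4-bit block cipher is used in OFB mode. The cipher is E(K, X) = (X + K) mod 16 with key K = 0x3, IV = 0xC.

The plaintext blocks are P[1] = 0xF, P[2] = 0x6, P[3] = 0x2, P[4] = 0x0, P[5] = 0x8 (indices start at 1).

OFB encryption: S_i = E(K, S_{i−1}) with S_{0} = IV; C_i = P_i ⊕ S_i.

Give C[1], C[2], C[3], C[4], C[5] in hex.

C[1]: S = E(K, 0xC) = 0xF; 0xF ⊕ 0xF = 0x0.
C[2]: S = E(K, 0xF) = 0x2; 0x6 ⊕ 0x2 = 0x4.
C[3]: S = E(K, 0x2) = 0x5; 0x2 ⊕ 0x5 = 0x7.
C[4]: S = E(K, 0x5) = 0x8; 0x0 ⊕ 0x8 = 0x8.
C[5]: S = E(K, 0x8) = 0xB; 0x8 ⊕ 0xB = 0x3.

C[1] = 0x0, C[2] = 0x4, C[3] = 0x7, C[4] = 0x8, C[5] = 0x3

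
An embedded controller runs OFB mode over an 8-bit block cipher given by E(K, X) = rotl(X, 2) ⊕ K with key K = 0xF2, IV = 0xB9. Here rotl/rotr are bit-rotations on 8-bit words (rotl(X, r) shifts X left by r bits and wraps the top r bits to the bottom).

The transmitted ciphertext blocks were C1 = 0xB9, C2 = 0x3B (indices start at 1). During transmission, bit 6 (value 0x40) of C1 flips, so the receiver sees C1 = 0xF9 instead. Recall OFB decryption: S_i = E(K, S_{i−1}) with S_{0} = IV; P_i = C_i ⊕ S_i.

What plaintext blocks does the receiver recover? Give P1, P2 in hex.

Only C1 changed, to 0xF9. In OFB, a change in C_i flips the same bit in P_i only; the keystream is unaffected. Decrypting the received ciphertext:
P1: S = E(K, 0xB9) = 0x14; 0xF9 ⊕ 0x14 = 0xED.
P2: S = E(K, 0x14) = 0xA2; 0x3B ⊕ 0xA2 = 0x99.
Blocks that differ from the original plaintext: P1.

P1 = 0xED, P2 = 0x99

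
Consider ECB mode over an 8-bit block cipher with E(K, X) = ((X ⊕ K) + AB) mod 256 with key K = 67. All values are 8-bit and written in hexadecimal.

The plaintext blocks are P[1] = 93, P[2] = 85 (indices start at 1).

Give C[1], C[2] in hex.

ECB encryption: C_i = E(K, P_i).
C[1]: E(K, 93) = 9F.
C[2]: E(K, 85) = 8D.

C[1] = 9F, C[2] = 8D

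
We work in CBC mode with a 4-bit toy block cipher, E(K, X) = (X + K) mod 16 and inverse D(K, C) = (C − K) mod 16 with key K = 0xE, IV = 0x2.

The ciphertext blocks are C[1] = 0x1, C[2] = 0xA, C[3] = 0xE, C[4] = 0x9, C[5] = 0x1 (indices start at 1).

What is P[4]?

P[4] = 0x5

CBC decryption: P_i = D(K, C_i) ⊕ C_{i−1}, with C_{0} = IV.
P[4]: D(K, 0x9) = 0xB; 0xB ⊕ 0xE = 0x5.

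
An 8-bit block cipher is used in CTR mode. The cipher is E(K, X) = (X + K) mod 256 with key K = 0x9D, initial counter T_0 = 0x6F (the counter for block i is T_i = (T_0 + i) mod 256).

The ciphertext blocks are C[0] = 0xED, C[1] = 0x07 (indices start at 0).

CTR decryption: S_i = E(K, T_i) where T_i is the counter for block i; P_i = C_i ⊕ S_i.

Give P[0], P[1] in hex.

P[0] = 0xE1, P[1] = 0x0A

P[0]: T = 0x6F, S = E(K, T) = 0x0C; 0xED ⊕ 0x0C = 0xE1.
P[1]: T = 0x70, S = E(K, T) = 0x0D; 0x07 ⊕ 0x0D = 0x0A.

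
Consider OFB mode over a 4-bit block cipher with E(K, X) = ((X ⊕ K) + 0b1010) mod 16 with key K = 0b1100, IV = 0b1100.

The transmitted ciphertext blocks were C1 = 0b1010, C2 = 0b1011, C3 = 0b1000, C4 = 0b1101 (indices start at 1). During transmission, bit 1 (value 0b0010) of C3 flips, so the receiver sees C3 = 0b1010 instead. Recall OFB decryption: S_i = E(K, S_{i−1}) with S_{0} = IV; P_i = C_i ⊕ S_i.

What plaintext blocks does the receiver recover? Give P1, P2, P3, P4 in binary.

P1 = 0b0000, P2 = 0b1011, P3 = 0b1100, P4 = 0b1001

Only C3 changed, to 0b1010. In OFB, a change in C_i flips the same bit in P_i only; the keystream is unaffected. Decrypting the received ciphertext:
P1: S = E(K, 0b1100) = 0b1010; 0b1010 ⊕ 0b1010 = 0b0000.
P2: S = E(K, 0b1010) = 0b0000; 0b1011 ⊕ 0b0000 = 0b1011.
P3: S = E(K, 0b0000) = 0b0110; 0b1010 ⊕ 0b0110 = 0b1100.
P4: S = E(K, 0b0110) = 0b0100; 0b1101 ⊕ 0b0100 = 0b1001.
Blocks that differ from the original plaintext: P3.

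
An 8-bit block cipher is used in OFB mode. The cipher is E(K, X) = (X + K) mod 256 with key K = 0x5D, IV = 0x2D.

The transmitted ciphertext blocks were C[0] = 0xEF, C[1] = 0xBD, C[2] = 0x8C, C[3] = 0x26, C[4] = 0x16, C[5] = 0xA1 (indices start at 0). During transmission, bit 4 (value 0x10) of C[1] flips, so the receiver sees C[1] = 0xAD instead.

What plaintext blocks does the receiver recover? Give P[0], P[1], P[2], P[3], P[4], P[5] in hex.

OFB decryption: S_i = E(K, S_{i−1}) with S_{−1} = IV; P_i = C_i ⊕ S_i.
Only C[1] changed, to 0xAD. In OFB, a change in C_i flips the same bit in P_i only; the keystream is unaffected. Decrypting the received ciphertext:
P[0]: S = E(K, 0x2D) = 0x8A; 0xEF ⊕ 0x8A = 0x65.
P[1]: S = E(K, 0x8A) = 0xE7; 0xAD ⊕ 0xE7 = 0x4A.
P[2]: S = E(K, 0xE7) = 0x44; 0x8C ⊕ 0x44 = 0xC8.
P[3]: S = E(K, 0x44) = 0xA1; 0x26 ⊕ 0xA1 = 0x87.
P[4]: S = E(K, 0xA1) = 0xFE; 0x16 ⊕ 0xFE = 0xE8.
P[5]: S = E(K, 0xFE) = 0x5B; 0xA1 ⊕ 0x5B = 0xFA.
Blocks that differ from the original plaintext: P[1].

P[0] = 0x65, P[1] = 0x4A, P[2] = 0xC8, P[3] = 0x87, P[4] = 0xE8, P[5] = 0xFA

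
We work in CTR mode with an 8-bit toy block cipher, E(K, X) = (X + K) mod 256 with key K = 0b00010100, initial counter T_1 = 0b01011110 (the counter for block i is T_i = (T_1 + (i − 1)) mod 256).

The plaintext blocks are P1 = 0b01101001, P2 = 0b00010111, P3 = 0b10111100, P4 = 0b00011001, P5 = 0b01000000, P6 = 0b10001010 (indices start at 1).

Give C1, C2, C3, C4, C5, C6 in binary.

C1 = 0b00011011, C2 = 0b01100100, C3 = 0b11001000, C4 = 0b01101100, C5 = 0b00110110, C6 = 0b11111101

CTR encryption: S_i = E(K, T_i) where T_i is the counter for block i; C_i = P_i ⊕ S_i.
C1: T = 0b01011110, S = E(K, T) = 0b01110010; 0b01101001 ⊕ 0b01110010 = 0b00011011.
C2: T = 0b01011111, S = E(K, T) = 0b01110011; 0b00010111 ⊕ 0b01110011 = 0b01100100.
C3: T = 0b01100000, S = E(K, T) = 0b01110100; 0b10111100 ⊕ 0b01110100 = 0b11001000.
C4: T = 0b01100001, S = E(K, T) = 0b01110101; 0b00011001 ⊕ 0b01110101 = 0b01101100.
C5: T = 0b01100010, S = E(K, T) = 0b01110110; 0b01000000 ⊕ 0b01110110 = 0b00110110.
C6: T = 0b01100011, S = E(K, T) = 0b01110111; 0b10001010 ⊕ 0b01110111 = 0b11111101.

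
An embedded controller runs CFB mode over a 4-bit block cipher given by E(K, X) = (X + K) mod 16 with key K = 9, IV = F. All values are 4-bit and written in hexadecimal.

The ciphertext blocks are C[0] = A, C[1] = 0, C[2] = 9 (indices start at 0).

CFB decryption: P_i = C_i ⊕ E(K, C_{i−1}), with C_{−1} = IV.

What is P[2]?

P[2]: E(K, 0) = 9; 9 ⊕ 9 = 0.

P[2] = 0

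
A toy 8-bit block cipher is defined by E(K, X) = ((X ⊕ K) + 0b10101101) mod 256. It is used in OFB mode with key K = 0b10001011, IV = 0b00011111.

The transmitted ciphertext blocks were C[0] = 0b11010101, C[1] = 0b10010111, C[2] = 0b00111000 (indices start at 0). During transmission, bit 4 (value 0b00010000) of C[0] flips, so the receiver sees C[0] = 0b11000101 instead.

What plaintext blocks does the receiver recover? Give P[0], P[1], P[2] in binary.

OFB decryption: S_i = E(K, S_{i−1}) with S_{−1} = IV; P_i = C_i ⊕ S_i.
Only C[0] changed, to 0b11000101. In OFB, a change in C_i flips the same bit in P_i only; the keystream is unaffected. Decrypting the received ciphertext:
P[0]: S = E(K, 0b00011111) = 0b01000001; 0b11000101 ⊕ 0b01000001 = 0b10000100.
P[1]: S = E(K, 0b01000001) = 0b01110111; 0b10010111 ⊕ 0b01110111 = 0b11100000.
P[2]: S = E(K, 0b01110111) = 0b10101001; 0b00111000 ⊕ 0b10101001 = 0b10010001.
Blocks that differ from the original plaintext: P[0].

P[0] = 0b10000100, P[1] = 0b11100000, P[2] = 0b10010001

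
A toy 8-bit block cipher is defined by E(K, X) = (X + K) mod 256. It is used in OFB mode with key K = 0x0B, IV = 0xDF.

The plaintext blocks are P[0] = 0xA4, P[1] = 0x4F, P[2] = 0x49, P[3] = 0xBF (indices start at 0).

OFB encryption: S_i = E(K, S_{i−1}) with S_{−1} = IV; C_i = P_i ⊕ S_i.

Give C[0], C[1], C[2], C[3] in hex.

C[0]: S = E(K, 0xDF) = 0xEA; 0xA4 ⊕ 0xEA = 0x4E.
C[1]: S = E(K, 0xEA) = 0xF5; 0x4F ⊕ 0xF5 = 0xBA.
C[2]: S = E(K, 0xF5) = 0x00; 0x49 ⊕ 0x00 = 0x49.
C[3]: S = E(K, 0x00) = 0x0B; 0xBF ⊕ 0x0B = 0xB4.

C[0] = 0x4E, C[1] = 0xBA, C[2] = 0x49, C[3] = 0xB4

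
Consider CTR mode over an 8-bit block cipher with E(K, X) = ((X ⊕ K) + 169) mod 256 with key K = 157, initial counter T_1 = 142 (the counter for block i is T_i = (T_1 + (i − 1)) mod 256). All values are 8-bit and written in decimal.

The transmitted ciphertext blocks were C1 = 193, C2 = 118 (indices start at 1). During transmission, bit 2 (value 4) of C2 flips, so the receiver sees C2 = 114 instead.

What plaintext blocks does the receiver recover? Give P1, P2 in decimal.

CTR decryption: S_i = E(K, T_i) where T_i is the counter for block i; P_i = C_i ⊕ S_i.
Only C2 changed, to 114. In CTR, a change in C_i flips the same bit in P_i only; the keystream is unaffected. Decrypting the received ciphertext:
P1: T = 142, S = E(K, T) = 188; 193 ⊕ 188 = 125.
P2: T = 143, S = E(K, T) = 187; 114 ⊕ 187 = 201.
Blocks that differ from the original plaintext: P2.

P1 = 125, P2 = 201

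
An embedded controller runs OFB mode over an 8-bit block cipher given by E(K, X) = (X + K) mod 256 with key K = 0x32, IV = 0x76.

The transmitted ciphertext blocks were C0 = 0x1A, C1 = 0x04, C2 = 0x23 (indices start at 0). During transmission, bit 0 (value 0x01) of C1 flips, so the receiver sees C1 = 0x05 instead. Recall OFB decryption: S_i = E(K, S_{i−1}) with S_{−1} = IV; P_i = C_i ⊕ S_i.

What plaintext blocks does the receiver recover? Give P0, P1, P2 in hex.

P0 = 0xB2, P1 = 0xDF, P2 = 0x2F

Only C1 changed, to 0x05. In OFB, a change in C_i flips the same bit in P_i only; the keystream is unaffected. Decrypting the received ciphertext:
P0: S = E(K, 0x76) = 0xA8; 0x1A ⊕ 0xA8 = 0xB2.
P1: S = E(K, 0xA8) = 0xDA; 0x05 ⊕ 0xDA = 0xDF.
P2: S = E(K, 0xDA) = 0x0C; 0x23 ⊕ 0x0C = 0x2F.
Blocks that differ from the original plaintext: P1.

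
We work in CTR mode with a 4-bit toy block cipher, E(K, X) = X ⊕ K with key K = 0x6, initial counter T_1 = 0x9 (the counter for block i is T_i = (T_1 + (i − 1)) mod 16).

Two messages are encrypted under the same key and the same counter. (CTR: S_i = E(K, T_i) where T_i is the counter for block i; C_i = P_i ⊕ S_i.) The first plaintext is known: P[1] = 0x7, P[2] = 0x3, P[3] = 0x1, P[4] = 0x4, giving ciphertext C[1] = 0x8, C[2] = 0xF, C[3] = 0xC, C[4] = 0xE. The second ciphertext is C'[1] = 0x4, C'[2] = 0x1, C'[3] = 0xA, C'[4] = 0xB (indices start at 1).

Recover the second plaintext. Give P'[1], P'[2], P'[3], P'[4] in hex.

In CTR with a reused counter, both messages share the same keystream S_i, so C_i ⊕ C'_i = P_i ⊕ P'_i and thus P'_i = P_i ⊕ C_i ⊕ C'_i.
P'[1]: 0x7 ⊕ 0x8 ⊕ 0x4 = 0xB.
P'[2]: 0x3 ⊕ 0xF ⊕ 0x1 = 0xD.
P'[3]: 0x1 ⊕ 0xC ⊕ 0xA = 0x7.
P'[4]: 0x4 ⊕ 0xE ⊕ 0xB = 0x1.

P'[1] = 0xB, P'[2] = 0xD, P'[3] = 0x7, P'[4] = 0x1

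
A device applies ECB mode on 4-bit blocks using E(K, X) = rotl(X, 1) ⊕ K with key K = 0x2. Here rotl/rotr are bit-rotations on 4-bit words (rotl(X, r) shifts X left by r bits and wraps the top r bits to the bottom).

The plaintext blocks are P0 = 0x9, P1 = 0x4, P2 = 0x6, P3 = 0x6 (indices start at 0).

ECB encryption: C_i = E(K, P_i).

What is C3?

C3: E(K, 0x6) = 0xE.

C3 = 0xE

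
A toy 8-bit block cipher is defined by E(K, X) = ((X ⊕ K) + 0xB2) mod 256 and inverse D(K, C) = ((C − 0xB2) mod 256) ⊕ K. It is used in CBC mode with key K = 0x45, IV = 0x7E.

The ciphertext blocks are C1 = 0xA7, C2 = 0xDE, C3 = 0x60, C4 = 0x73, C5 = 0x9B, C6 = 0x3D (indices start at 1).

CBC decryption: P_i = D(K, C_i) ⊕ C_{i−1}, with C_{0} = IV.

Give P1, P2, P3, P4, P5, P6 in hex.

P1 = 0xCE, P2 = 0xCE, P3 = 0x35, P4 = 0xE4, P5 = 0xDF, P6 = 0x55

P1: D(K, 0xA7) = 0xB0; 0xB0 ⊕ 0x7E = 0xCE.
P2: D(K, 0xDE) = 0x69; 0x69 ⊕ 0xA7 = 0xCE.
P3: D(K, 0x60) = 0xEB; 0xEB ⊕ 0xDE = 0x35.
P4: D(K, 0x73) = 0x84; 0x84 ⊕ 0x60 = 0xE4.
P5: D(K, 0x9B) = 0xAC; 0xAC ⊕ 0x73 = 0xDF.
P6: D(K, 0x3D) = 0xCE; 0xCE ⊕ 0x9B = 0x55.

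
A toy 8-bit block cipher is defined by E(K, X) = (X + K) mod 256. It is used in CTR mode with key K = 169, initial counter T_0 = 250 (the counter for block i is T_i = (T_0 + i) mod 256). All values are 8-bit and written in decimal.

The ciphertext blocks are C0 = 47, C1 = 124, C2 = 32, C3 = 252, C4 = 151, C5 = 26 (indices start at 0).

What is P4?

P4 = 48

CTR decryption: S_i = E(K, T_i) where T_i is the counter for block i; P_i = C_i ⊕ S_i.
P4: T = 254, S = E(K, T) = 167; 151 ⊕ 167 = 48.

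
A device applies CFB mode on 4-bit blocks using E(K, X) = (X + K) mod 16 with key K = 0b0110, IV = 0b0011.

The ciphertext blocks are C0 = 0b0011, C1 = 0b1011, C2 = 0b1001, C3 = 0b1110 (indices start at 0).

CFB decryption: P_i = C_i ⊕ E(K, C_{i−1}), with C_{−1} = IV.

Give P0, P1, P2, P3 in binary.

P0: E(K, 0b0011) = 0b1001; 0b0011 ⊕ 0b1001 = 0b1010.
P1: E(K, 0b0011) = 0b1001; 0b1011 ⊕ 0b1001 = 0b0010.
P2: E(K, 0b1011) = 0b0001; 0b1001 ⊕ 0b0001 = 0b1000.
P3: E(K, 0b1001) = 0b1111; 0b1110 ⊕ 0b1111 = 0b0001.

P0 = 0b1010, P1 = 0b0010, P2 = 0b1000, P3 = 0b0001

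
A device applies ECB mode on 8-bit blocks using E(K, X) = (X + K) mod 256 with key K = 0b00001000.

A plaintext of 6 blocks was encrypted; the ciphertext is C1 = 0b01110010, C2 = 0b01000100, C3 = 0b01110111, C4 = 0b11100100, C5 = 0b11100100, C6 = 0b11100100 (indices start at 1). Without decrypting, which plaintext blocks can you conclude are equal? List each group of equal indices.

P4 = P5 = P6

ECB encrypts each block independently with the same key, so equal ciphertext blocks imply equal plaintext blocks.
C4 = C5 = C6 = 0b11100100, so P4 = P5 = P6.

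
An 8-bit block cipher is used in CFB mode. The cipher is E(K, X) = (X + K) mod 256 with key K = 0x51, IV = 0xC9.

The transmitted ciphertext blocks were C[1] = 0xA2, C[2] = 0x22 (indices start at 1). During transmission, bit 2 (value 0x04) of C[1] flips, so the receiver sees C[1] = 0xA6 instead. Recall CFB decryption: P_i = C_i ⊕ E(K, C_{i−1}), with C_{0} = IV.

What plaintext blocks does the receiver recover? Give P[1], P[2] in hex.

Only C[1] changed, to 0xA6. In CFB, a change in C_i flips the same bit in P_i and garbles P_{i+1}. Decrypting the received ciphertext:
P[1]: E(K, 0xC9) = 0x1A; 0xA6 ⊕ 0x1A = 0xBC.
P[2]: E(K, 0xA6) = 0xF7; 0x22 ⊕ 0xF7 = 0xD5.
Blocks that differ from the original plaintext: P[1], P[2].

P[1] = 0xBC, P[2] = 0xD5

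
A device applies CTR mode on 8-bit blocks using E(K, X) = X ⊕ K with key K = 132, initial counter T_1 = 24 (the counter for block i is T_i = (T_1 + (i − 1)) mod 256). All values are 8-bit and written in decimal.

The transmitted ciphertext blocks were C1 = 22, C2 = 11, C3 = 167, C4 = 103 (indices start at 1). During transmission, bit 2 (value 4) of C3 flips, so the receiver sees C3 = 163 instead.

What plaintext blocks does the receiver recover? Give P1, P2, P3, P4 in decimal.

P1 = 138, P2 = 150, P3 = 61, P4 = 248

CTR decryption: S_i = E(K, T_i) where T_i is the counter for block i; P_i = C_i ⊕ S_i.
Only C3 changed, to 163. In CTR, a change in C_i flips the same bit in P_i only; the keystream is unaffected. Decrypting the received ciphertext:
P1: T = 24, S = E(K, T) = 156; 22 ⊕ 156 = 138.
P2: T = 25, S = E(K, T) = 157; 11 ⊕ 157 = 150.
P3: T = 26, S = E(K, T) = 158; 163 ⊕ 158 = 61.
P4: T = 27, S = E(K, T) = 159; 103 ⊕ 159 = 248.
Blocks that differ from the original plaintext: P3.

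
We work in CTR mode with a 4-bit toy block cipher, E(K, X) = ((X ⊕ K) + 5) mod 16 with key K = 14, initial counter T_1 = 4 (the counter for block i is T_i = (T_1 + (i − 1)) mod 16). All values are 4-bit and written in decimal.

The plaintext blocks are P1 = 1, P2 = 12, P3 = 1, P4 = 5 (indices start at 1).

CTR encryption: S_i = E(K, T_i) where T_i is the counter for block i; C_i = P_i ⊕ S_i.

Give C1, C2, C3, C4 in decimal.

C1 = 14, C2 = 12, C3 = 12, C4 = 11

C1: T = 4, S = E(K, T) = 15; 1 ⊕ 15 = 14.
C2: T = 5, S = E(K, T) = 0; 12 ⊕ 0 = 12.
C3: T = 6, S = E(K, T) = 13; 1 ⊕ 13 = 12.
C4: T = 7, S = E(K, T) = 14; 5 ⊕ 14 = 11.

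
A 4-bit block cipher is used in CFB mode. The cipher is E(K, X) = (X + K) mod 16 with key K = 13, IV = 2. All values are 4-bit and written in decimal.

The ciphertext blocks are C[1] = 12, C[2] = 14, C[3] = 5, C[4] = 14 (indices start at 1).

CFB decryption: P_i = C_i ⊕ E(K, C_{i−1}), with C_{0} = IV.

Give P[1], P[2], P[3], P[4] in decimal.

P[1] = 3, P[2] = 7, P[3] = 14, P[4] = 12

P[1]: E(K, 2) = 15; 12 ⊕ 15 = 3.
P[2]: E(K, 12) = 9; 14 ⊕ 9 = 7.
P[3]: E(K, 14) = 11; 5 ⊕ 11 = 14.
P[4]: E(K, 5) = 2; 14 ⊕ 2 = 12.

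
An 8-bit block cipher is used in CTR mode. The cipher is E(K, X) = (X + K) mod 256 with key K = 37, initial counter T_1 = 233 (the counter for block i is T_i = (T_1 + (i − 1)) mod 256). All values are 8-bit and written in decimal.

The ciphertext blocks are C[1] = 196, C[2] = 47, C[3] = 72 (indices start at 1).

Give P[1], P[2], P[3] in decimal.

CTR decryption: S_i = E(K, T_i) where T_i is the counter for block i; P_i = C_i ⊕ S_i.
P[1]: T = 233, S = E(K, T) = 14; 196 ⊕ 14 = 202.
P[2]: T = 234, S = E(K, T) = 15; 47 ⊕ 15 = 32.
P[3]: T = 235, S = E(K, T) = 16; 72 ⊕ 16 = 88.

P[1] = 202, P[2] = 32, P[3] = 88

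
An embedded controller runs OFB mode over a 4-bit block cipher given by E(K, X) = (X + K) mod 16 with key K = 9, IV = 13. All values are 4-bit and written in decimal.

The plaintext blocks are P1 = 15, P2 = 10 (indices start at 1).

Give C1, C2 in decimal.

OFB encryption: S_i = E(K, S_{i−1}) with S_{0} = IV; C_i = P_i ⊕ S_i.
C1: S = E(K, 13) = 6; 15 ⊕ 6 = 9.
C2: S = E(K, 6) = 15; 10 ⊕ 15 = 5.

C1 = 9, C2 = 5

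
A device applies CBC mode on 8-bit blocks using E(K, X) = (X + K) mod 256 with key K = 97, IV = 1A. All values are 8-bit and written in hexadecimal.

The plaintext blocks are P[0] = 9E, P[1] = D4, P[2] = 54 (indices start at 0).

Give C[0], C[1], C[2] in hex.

CBC encryption: C_i = E(K, P_i ⊕ C_{i−1}), with C_{−1} = IV.
C[0]: P[0] ⊕ 1A = 84; E(K, 84) = 1B.
C[1]: P[1] ⊕ 1B = CF; E(K, CF) = 66.
C[2]: P[2] ⊕ 66 = 32; E(K, 32) = C9.

C[0] = 1B, C[1] = 66, C[2] = C9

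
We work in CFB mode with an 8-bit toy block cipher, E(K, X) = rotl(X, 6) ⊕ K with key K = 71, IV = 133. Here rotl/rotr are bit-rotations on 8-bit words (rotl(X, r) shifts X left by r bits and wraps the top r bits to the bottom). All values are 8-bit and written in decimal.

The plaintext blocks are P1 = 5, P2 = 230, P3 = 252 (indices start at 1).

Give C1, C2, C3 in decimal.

C1 = 35, C2 = 105, C3 = 225

CFB encryption: C_i = P_i ⊕ E(K, C_{i−1}), with C_{0} = IV.
C1: E(K, 133) = 38; 5 ⊕ 38 = 35.
C2: E(K, 35) = 143; 230 ⊕ 143 = 105.
C3: E(K, 105) = 29; 252 ⊕ 29 = 225.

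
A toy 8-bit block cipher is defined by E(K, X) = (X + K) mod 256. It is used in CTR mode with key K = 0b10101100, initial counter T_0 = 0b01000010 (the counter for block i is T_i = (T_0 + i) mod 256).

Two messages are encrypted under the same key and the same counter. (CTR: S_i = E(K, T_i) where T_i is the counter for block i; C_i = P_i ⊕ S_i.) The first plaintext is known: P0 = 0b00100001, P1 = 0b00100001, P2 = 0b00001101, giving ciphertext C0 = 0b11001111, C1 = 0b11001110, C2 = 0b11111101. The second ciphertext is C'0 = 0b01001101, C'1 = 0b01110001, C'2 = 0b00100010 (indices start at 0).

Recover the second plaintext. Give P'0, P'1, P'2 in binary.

In CTR with a reused counter, both messages share the same keystream S_i, so C_i ⊕ C'_i = P_i ⊕ P'_i and thus P'_i = P_i ⊕ C_i ⊕ C'_i.
P'0: 0b00100001 ⊕ 0b11001111 ⊕ 0b01001101 = 0b10100011.
P'1: 0b00100001 ⊕ 0b11001110 ⊕ 0b01110001 = 0b10011110.
P'2: 0b00001101 ⊕ 0b11111101 ⊕ 0b00100010 = 0b11010010.

P'0 = 0b10100011, P'1 = 0b10011110, P'2 = 0b11010010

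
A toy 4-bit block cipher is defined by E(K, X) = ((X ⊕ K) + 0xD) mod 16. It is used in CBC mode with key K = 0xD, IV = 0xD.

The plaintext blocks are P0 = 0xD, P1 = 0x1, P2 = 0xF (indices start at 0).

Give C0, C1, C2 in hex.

CBC encryption: C_i = E(K, P_i ⊕ C_{i−1}), with C_{−1} = IV.
C0: P0 ⊕ 0xD = 0x0; E(K, 0x0) = 0xA.
C1: P1 ⊕ 0xA = 0xB; E(K, 0xB) = 0x3.
C2: P2 ⊕ 0x3 = 0xC; E(K, 0xC) = 0xE.

C0 = 0xA, C1 = 0x3, C2 = 0xE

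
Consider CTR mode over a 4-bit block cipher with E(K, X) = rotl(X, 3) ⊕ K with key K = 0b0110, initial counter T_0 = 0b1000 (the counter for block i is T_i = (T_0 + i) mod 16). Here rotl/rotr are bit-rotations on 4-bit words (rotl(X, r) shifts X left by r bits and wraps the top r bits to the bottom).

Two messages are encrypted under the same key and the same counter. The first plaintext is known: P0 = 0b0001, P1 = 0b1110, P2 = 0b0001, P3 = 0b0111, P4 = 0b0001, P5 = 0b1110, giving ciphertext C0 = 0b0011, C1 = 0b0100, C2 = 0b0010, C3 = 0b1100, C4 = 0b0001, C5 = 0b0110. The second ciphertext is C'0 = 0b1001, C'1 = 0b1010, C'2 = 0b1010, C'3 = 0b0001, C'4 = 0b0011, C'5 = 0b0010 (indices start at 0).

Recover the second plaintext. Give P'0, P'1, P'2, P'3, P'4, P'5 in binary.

P'0 = 0b1011, P'1 = 0b0000, P'2 = 0b1001, P'3 = 0b1010, P'4 = 0b0011, P'5 = 0b1010

In CTR with a reused counter, both messages share the same keystream S_i, so C_i ⊕ C'_i = P_i ⊕ P'_i and thus P'_i = P_i ⊕ C_i ⊕ C'_i.
P'0: 0b0001 ⊕ 0b0011 ⊕ 0b1001 = 0b1011.
P'1: 0b1110 ⊕ 0b0100 ⊕ 0b1010 = 0b0000.
P'2: 0b0001 ⊕ 0b0010 ⊕ 0b1010 = 0b1001.
P'3: 0b0111 ⊕ 0b1100 ⊕ 0b0001 = 0b1010.
P'4: 0b0001 ⊕ 0b0001 ⊕ 0b0011 = 0b0011.
P'5: 0b1110 ⊕ 0b0110 ⊕ 0b0010 = 0b1010.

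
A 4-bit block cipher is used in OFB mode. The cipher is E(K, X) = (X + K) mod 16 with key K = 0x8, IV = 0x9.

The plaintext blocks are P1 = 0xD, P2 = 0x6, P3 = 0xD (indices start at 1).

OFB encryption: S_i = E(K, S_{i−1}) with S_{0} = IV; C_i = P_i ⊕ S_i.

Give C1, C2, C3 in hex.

C1: S = E(K, 0x9) = 0x1; 0xD ⊕ 0x1 = 0xC.
C2: S = E(K, 0x1) = 0x9; 0x6 ⊕ 0x9 = 0xF.
C3: S = E(K, 0x9) = 0x1; 0xD ⊕ 0x1 = 0xC.

C1 = 0xC, C2 = 0xF, C3 = 0xC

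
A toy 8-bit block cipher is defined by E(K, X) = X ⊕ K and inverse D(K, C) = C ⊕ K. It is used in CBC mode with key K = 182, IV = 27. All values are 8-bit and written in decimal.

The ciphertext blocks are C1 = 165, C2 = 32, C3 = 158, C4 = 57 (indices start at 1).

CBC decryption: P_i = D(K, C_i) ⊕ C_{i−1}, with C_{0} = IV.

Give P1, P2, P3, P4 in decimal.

P1: D(K, 165) = 19; 19 ⊕ 27 = 8.
P2: D(K, 32) = 150; 150 ⊕ 165 = 51.
P3: D(K, 158) = 40; 40 ⊕ 32 = 8.
P4: D(K, 57) = 143; 143 ⊕ 158 = 17.

P1 = 8, P2 = 51, P3 = 8, P4 = 17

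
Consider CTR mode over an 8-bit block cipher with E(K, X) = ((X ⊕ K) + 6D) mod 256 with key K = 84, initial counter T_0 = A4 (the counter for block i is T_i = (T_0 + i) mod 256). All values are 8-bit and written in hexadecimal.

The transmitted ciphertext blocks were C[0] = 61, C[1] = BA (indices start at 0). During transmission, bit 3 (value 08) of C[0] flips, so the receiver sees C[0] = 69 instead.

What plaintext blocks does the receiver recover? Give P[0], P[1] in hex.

CTR decryption: S_i = E(K, T_i) where T_i is the counter for block i; P_i = C_i ⊕ S_i.
Only C[0] changed, to 69. In CTR, a change in C_i flips the same bit in P_i only; the keystream is unaffected. Decrypting the received ciphertext:
P[0]: T = A4, S = E(K, T) = 8D; 69 ⊕ 8D = E4.
P[1]: T = A5, S = E(K, T) = 8E; BA ⊕ 8E = 34.
Blocks that differ from the original plaintext: P[0].

P[0] = E4, P[1] = 34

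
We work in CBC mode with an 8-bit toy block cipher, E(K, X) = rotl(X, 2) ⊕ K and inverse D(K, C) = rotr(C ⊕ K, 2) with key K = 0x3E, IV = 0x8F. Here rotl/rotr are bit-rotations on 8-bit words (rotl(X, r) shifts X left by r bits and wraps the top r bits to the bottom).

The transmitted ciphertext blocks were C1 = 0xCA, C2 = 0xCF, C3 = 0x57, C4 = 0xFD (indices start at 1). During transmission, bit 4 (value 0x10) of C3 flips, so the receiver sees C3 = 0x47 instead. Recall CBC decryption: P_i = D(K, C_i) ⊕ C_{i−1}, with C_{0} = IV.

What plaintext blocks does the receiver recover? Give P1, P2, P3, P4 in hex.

P1 = 0xB2, P2 = 0xB6, P3 = 0x91, P4 = 0xB7

Only C3 changed, to 0x47. In CBC, a change in C_i garbles P_i and flips the same bit in P_{i+1}. Decrypting the received ciphertext:
P1: D(K, 0xCA) = 0x3D; 0x3D ⊕ 0x8F = 0xB2.
P2: D(K, 0xCF) = 0x7C; 0x7C ⊕ 0xCA = 0xB6.
P3: D(K, 0x47) = 0x5E; 0x5E ⊕ 0xCF = 0x91.
P4: D(K, 0xFD) = 0xF0; 0xF0 ⊕ 0x47 = 0xB7.
Blocks that differ from the original plaintext: P3, P4.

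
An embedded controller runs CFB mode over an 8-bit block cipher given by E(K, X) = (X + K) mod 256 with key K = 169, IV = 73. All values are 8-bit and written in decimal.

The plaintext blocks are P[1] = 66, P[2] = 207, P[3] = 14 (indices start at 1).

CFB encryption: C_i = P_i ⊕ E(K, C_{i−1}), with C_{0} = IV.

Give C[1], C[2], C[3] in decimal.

C[1] = 176, C[2] = 150, C[3] = 49

C[1]: E(K, 73) = 242; 66 ⊕ 242 = 176.
C[2]: E(K, 176) = 89; 207 ⊕ 89 = 150.
C[3]: E(K, 150) = 63; 14 ⊕ 63 = 49.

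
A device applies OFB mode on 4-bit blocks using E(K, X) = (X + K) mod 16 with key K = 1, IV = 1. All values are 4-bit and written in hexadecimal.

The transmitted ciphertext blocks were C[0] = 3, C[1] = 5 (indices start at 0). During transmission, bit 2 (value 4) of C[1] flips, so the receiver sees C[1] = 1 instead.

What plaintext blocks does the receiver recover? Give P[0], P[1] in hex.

OFB decryption: S_i = E(K, S_{i−1}) with S_{−1} = IV; P_i = C_i ⊕ S_i.
Only C[1] changed, to 1. In OFB, a change in C_i flips the same bit in P_i only; the keystream is unaffected. Decrypting the received ciphertext:
P[0]: S = E(K, 1) = 2; 3 ⊕ 2 = 1.
P[1]: S = E(K, 2) = 3; 1 ⊕ 3 = 2.
Blocks that differ from the original plaintext: P[1].

P[0] = 1, P[1] = 2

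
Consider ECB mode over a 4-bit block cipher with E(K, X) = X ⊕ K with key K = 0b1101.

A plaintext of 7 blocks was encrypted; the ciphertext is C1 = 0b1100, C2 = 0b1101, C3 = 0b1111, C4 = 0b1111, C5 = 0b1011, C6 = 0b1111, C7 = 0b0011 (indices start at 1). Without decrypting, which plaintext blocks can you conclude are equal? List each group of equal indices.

ECB encrypts each block independently with the same key, so equal ciphertext blocks imply equal plaintext blocks.
C3 = C4 = C6 = 0b1111, so P3 = P4 = P6.

P3 = P4 = P6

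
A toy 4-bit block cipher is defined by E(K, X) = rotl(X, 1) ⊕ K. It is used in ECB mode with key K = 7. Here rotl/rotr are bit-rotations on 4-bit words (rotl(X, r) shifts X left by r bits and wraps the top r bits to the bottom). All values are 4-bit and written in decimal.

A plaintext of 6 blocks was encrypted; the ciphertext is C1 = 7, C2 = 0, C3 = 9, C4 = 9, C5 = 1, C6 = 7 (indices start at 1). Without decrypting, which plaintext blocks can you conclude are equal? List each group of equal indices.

P1 = P6; P3 = P4

ECB encrypts each block independently with the same key, so equal ciphertext blocks imply equal plaintext blocks.
C1 = C6 = 7, so P1 = P6.
C3 = C4 = 9, so P3 = P4.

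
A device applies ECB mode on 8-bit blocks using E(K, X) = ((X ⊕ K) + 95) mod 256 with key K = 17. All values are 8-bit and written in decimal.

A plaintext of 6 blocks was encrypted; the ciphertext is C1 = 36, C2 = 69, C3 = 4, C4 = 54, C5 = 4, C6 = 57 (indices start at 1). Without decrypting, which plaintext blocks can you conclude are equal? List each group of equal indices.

ECB encrypts each block independently with the same key, so equal ciphertext blocks imply equal plaintext blocks.
C3 = C5 = 4, so P3 = P5.

P3 = P5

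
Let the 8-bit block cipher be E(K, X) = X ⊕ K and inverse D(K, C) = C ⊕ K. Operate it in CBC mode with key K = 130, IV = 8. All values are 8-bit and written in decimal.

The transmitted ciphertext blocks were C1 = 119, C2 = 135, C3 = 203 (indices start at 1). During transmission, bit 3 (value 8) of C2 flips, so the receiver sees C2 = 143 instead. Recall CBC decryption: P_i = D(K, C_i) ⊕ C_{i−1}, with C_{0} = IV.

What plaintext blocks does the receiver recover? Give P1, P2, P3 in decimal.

P1 = 253, P2 = 122, P3 = 198

Only C2 changed, to 143. In CBC, a change in C_i garbles P_i and flips the same bit in P_{i+1}. Decrypting the received ciphertext:
P1: D(K, 119) = 245; 245 ⊕ 8 = 253.
P2: D(K, 143) = 13; 13 ⊕ 119 = 122.
P3: D(K, 203) = 73; 73 ⊕ 143 = 198.
Blocks that differ from the original plaintext: P2, P3.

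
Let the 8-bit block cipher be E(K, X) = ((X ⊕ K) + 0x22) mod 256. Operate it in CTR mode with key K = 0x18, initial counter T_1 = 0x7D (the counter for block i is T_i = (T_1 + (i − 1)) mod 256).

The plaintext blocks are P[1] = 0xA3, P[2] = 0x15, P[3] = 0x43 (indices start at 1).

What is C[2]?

CTR encryption: S_i = E(K, T_i) where T_i is the counter for block i; C_i = P_i ⊕ S_i.
C[1]: T = 0x7D, S = E(K, T) = 0x87; 0xA3 ⊕ 0x87 = 0x24.
C[2]: T = 0x7E, S = E(K, T) = 0x88; 0x15 ⊕ 0x88 = 0x9D.

C[2] = 0x9D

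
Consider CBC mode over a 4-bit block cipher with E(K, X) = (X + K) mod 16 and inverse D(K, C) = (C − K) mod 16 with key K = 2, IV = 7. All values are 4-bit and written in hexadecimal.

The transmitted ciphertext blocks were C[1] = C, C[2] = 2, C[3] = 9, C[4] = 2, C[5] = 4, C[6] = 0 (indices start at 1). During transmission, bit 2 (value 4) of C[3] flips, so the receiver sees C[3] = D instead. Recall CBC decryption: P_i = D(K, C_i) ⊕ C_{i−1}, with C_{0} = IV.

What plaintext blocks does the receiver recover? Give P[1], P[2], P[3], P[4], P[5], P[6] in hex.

Only C[3] changed, to D. In CBC, a change in C_i garbles P_i and flips the same bit in P_{i+1}. Decrypting the received ciphertext:
P[1]: D(K, C) = A; A ⊕ 7 = D.
P[2]: D(K, 2) = 0; 0 ⊕ C = C.
P[3]: D(K, D) = B; B ⊕ 2 = 9.
P[4]: D(K, 2) = 0; 0 ⊕ D = D.
P[5]: D(K, 4) = 2; 2 ⊕ 2 = 0.
P[6]: D(K, 0) = E; E ⊕ 4 = A.
Blocks that differ from the original plaintext: P[3], P[4].

P[1] = D, P[2] = C, P[3] = 9, P[4] = D, P[5] = 0, P[6] = A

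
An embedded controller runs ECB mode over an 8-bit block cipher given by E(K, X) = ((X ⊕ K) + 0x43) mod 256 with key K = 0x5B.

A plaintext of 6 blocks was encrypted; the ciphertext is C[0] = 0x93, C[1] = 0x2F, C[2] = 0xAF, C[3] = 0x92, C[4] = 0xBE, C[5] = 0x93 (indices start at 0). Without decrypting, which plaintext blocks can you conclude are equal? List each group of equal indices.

P[0] = P[5]

ECB encrypts each block independently with the same key, so equal ciphertext blocks imply equal plaintext blocks.
C[0] = C[5] = 0x93, so P[0] = P[5].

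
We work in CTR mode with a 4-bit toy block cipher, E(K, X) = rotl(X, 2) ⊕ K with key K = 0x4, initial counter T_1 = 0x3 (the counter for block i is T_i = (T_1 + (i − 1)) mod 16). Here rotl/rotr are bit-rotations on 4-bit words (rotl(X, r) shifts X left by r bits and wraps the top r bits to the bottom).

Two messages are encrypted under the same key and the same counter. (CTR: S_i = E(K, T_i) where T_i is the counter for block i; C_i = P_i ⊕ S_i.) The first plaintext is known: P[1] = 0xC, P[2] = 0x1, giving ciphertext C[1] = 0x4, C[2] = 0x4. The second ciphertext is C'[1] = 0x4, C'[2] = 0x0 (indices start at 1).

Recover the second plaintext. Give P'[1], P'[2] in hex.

P'[1] = 0xC, P'[2] = 0x5

In CTR with a reused counter, both messages share the same keystream S_i, so C_i ⊕ C'_i = P_i ⊕ P'_i and thus P'_i = P_i ⊕ C_i ⊕ C'_i.
P'[1]: 0xC ⊕ 0x4 ⊕ 0x4 = 0xC.
P'[2]: 0x1 ⊕ 0x4 ⊕ 0x0 = 0x5.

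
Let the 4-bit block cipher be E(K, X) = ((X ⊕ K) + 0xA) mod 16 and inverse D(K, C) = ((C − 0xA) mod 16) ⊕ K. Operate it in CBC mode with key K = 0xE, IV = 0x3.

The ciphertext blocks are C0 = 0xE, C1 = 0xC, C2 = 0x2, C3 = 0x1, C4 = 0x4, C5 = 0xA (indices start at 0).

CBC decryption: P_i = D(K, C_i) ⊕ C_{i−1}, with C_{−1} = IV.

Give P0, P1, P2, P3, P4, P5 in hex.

P0: D(K, 0xE) = 0xA; 0xA ⊕ 0x3 = 0x9.
P1: D(K, 0xC) = 0xC; 0xC ⊕ 0xE = 0x2.
P2: D(K, 0x2) = 0x6; 0x6 ⊕ 0xC = 0xA.
P3: D(K, 0x1) = 0x9; 0x9 ⊕ 0x2 = 0xB.
P4: D(K, 0x4) = 0x4; 0x4 ⊕ 0x1 = 0x5.
P5: D(K, 0xA) = 0xE; 0xE ⊕ 0x4 = 0xA.

P0 = 0x9, P1 = 0x2, P2 = 0xA, P3 = 0xB, P4 = 0x5, P5 = 0xA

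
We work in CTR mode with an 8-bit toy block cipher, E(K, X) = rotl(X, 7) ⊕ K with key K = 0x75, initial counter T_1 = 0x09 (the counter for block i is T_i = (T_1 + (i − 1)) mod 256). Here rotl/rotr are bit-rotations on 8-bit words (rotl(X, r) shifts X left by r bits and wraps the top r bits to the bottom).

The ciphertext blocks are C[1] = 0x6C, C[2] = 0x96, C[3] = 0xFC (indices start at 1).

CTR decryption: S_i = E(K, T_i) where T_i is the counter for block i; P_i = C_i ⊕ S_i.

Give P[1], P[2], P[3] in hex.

P[1] = 0x9D, P[2] = 0xE6, P[3] = 0x0C

P[1]: T = 0x09, S = E(K, T) = 0xF1; 0x6C ⊕ 0xF1 = 0x9D.
P[2]: T = 0x0A, S = E(K, T) = 0x70; 0x96 ⊕ 0x70 = 0xE6.
P[3]: T = 0x0B, S = E(K, T) = 0xF0; 0xFC ⊕ 0xF0 = 0x0C.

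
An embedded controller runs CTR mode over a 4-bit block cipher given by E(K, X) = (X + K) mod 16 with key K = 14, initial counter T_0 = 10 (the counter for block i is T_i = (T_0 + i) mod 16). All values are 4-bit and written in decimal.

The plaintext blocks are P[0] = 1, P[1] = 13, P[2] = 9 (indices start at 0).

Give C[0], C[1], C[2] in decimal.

C[0] = 9, C[1] = 4, C[2] = 3

CTR encryption: S_i = E(K, T_i) where T_i is the counter for block i; C_i = P_i ⊕ S_i.
C[0]: T = 10, S = E(K, T) = 8; 1 ⊕ 8 = 9.
C[1]: T = 11, S = E(K, T) = 9; 13 ⊕ 9 = 4.
C[2]: T = 12, S = E(K, T) = 10; 9 ⊕ 10 = 3.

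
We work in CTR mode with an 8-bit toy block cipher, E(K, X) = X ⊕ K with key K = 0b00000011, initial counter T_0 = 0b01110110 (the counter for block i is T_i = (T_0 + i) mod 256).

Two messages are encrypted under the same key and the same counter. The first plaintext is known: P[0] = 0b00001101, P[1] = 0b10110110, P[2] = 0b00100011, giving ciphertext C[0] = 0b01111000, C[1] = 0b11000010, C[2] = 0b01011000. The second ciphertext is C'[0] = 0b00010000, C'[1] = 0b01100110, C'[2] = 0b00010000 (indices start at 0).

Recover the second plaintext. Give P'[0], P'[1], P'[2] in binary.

In CTR with a reused counter, both messages share the same keystream S_i, so C_i ⊕ C'_i = P_i ⊕ P'_i and thus P'_i = P_i ⊕ C_i ⊕ C'_i.
P'[0]: 0b00001101 ⊕ 0b01111000 ⊕ 0b00010000 = 0b01100101.
P'[1]: 0b10110110 ⊕ 0b11000010 ⊕ 0b01100110 = 0b00010010.
P'[2]: 0b00100011 ⊕ 0b01011000 ⊕ 0b00010000 = 0b01101011.

P'[0] = 0b01100101, P'[1] = 0b00010010, P'[2] = 0b01101011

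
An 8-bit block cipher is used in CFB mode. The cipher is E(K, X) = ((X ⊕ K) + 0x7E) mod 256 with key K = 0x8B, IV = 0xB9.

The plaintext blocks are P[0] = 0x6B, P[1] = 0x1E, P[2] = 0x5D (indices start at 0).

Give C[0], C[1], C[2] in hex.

C[0] = 0xDB, C[1] = 0xD0, C[2] = 0x84

CFB encryption: C_i = P_i ⊕ E(K, C_{i−1}), with C_{−1} = IV.
C[0]: E(K, 0xB9) = 0xB0; 0x6B ⊕ 0xB0 = 0xDB.
C[1]: E(K, 0xDB) = 0xCE; 0x1E ⊕ 0xCE = 0xD0.
C[2]: E(K, 0xD0) = 0xD9; 0x5D ⊕ 0xD9 = 0x84.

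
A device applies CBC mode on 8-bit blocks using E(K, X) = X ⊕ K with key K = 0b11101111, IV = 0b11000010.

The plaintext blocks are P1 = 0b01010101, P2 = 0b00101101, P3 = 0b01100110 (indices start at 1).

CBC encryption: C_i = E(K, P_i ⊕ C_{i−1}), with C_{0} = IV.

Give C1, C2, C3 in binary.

C1 = 0b01111000, C2 = 0b10111010, C3 = 0b00110011

C1: P1 ⊕ 0b11000010 = 0b10010111; E(K, 0b10010111) = 0b01111000.
C2: P2 ⊕ 0b01111000 = 0b01010101; E(K, 0b01010101) = 0b10111010.
C3: P3 ⊕ 0b10111010 = 0b11011100; E(K, 0b11011100) = 0b00110011.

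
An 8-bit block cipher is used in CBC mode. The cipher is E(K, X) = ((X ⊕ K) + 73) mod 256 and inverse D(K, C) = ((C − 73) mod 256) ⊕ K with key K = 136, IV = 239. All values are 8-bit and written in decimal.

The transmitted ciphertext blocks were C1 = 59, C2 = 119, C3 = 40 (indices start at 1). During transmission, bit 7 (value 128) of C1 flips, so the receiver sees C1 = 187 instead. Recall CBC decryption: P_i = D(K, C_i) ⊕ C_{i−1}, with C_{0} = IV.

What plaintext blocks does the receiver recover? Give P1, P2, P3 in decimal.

P1 = 21, P2 = 29, P3 = 32

Only C1 changed, to 187. In CBC, a change in C_i garbles P_i and flips the same bit in P_{i+1}. Decrypting the received ciphertext:
P1: D(K, 187) = 250; 250 ⊕ 239 = 21.
P2: D(K, 119) = 166; 166 ⊕ 187 = 29.
P3: D(K, 40) = 87; 87 ⊕ 119 = 32.
Blocks that differ from the original plaintext: P1, P2.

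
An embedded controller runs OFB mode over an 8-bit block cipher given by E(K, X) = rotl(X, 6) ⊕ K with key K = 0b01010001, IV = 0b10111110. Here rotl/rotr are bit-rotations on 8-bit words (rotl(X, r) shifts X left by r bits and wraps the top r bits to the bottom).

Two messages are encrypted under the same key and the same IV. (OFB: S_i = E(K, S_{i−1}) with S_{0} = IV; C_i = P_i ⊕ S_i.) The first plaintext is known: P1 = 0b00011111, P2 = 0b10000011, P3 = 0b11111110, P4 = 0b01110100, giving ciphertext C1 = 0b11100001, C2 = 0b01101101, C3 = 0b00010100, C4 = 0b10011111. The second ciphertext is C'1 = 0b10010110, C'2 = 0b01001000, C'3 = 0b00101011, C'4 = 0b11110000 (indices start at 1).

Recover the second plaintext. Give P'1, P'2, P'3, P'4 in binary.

P'1 = 0b01101000, P'2 = 0b10100110, P'3 = 0b11000001, P'4 = 0b00011011

In OFB with a reused IV, both messages share the same keystream S_i, so C_i ⊕ C'_i = P_i ⊕ P'_i and thus P'_i = P_i ⊕ C_i ⊕ C'_i.
P'1: 0b00011111 ⊕ 0b11100001 ⊕ 0b10010110 = 0b01101000.
P'2: 0b10000011 ⊕ 0b01101101 ⊕ 0b01001000 = 0b10100110.
P'3: 0b11111110 ⊕ 0b00010100 ⊕ 0b00101011 = 0b11000001.
P'4: 0b01110100 ⊕ 0b10011111 ⊕ 0b11110000 = 0b00011011.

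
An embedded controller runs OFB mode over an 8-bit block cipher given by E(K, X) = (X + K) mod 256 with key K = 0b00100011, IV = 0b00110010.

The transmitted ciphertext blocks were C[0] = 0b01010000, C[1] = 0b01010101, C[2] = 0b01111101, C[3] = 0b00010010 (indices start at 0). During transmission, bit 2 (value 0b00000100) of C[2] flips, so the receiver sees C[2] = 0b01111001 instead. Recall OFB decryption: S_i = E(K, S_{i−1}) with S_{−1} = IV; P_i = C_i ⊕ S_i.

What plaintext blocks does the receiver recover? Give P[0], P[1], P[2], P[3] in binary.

Only C[2] changed, to 0b01111001. In OFB, a change in C_i flips the same bit in P_i only; the keystream is unaffected. Decrypting the received ciphertext:
P[0]: S = E(K, 0b00110010) = 0b01010101; 0b01010000 ⊕ 0b01010101 = 0b00000101.
P[1]: S = E(K, 0b01010101) = 0b01111000; 0b01010101 ⊕ 0b01111000 = 0b00101101.
P[2]: S = E(K, 0b01111000) = 0b10011011; 0b01111001 ⊕ 0b10011011 = 0b11100010.
P[3]: S = E(K, 0b10011011) = 0b10111110; 0b00010010 ⊕ 0b10111110 = 0b10101100.
Blocks that differ from the original plaintext: P[2].

P[0] = 0b00000101, P[1] = 0b00101101, P[2] = 0b11100010, P[3] = 0b10101100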